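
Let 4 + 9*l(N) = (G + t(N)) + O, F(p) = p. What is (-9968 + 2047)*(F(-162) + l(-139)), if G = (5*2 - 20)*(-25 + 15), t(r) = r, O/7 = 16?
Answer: 3667423/3 ≈ 1.2225e+6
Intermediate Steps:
O = 112 (O = 7*16 = 112)
G = 100 (G = (10 - 20)*(-10) = -10*(-10) = 100)
l(N) = 208/9 + N/9 (l(N) = -4/9 + ((100 + N) + 112)/9 = -4/9 + (212 + N)/9 = -4/9 + (212/9 + N/9) = 208/9 + N/9)
(-9968 + 2047)*(F(-162) + l(-139)) = (-9968 + 2047)*(-162 + (208/9 + (⅑)*(-139))) = -7921*(-162 + (208/9 - 139/9)) = -7921*(-162 + 23/3) = -7921*(-463/3) = 3667423/3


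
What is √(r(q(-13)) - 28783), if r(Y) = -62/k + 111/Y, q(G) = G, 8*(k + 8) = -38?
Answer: I*√12653730258/663 ≈ 169.67*I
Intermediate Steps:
k = -51/4 (k = -8 + (⅛)*(-38) = -8 - 19/4 = -51/4 ≈ -12.750)
r(Y) = 248/51 + 111/Y (r(Y) = -62/(-51/4) + 111/Y = -62*(-4/51) + 111/Y = 248/51 + 111/Y)
√(r(q(-13)) - 28783) = √((248/51 + 111/(-13)) - 28783) = √((248/51 + 111*(-1/13)) - 28783) = √((248/51 - 111/13) - 28783) = √(-2437/663 - 28783) = √(-19085566/663) = I*√12653730258/663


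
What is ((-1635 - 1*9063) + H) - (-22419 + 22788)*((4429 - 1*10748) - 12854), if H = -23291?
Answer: 7040848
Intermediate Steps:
((-1635 - 1*9063) + H) - (-22419 + 22788)*((4429 - 1*10748) - 12854) = ((-1635 - 1*9063) - 23291) - (-22419 + 22788)*((4429 - 1*10748) - 12854) = ((-1635 - 9063) - 23291) - 369*((4429 - 10748) - 12854) = (-10698 - 23291) - 369*(-6319 - 12854) = -33989 - 369*(-19173) = -33989 - 1*(-7074837) = -33989 + 7074837 = 7040848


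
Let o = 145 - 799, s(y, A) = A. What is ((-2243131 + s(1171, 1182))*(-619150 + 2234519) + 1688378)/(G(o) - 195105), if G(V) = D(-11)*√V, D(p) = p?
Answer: 235529014740098105/12688680053 - 39837305483833*I*√654/38066040159 ≈ 1.8562e+7 - 26763.0*I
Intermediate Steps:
o = -654
G(V) = -11*√V
((-2243131 + s(1171, 1182))*(-619150 + 2234519) + 1688378)/(G(o) - 195105) = ((-2243131 + 1182)*(-619150 + 2234519) + 1688378)/(-11*I*√654 - 195105) = (-2241949*1615369 + 1688378)/(-11*I*√654 - 195105) = (-3621574914181 + 1688378)/(-11*I*√654 - 195105) = -3621573225803/(-195105 - 11*I*√654)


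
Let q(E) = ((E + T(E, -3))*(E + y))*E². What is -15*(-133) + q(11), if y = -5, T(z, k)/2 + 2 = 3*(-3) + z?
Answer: 9981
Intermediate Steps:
T(z, k) = -22 + 2*z (T(z, k) = -4 + 2*(3*(-3) + z) = -4 + 2*(-9 + z) = -4 + (-18 + 2*z) = -22 + 2*z)
q(E) = E²*(-22 + 3*E)*(-5 + E) (q(E) = ((E + (-22 + 2*E))*(E - 5))*E² = ((-22 + 3*E)*(-5 + E))*E² = E²*(-22 + 3*E)*(-5 + E))
-15*(-133) + q(11) = -15*(-133) + 11²*(110 - 37*11 + 3*11²) = 1995 + 121*(110 - 407 + 3*121) = 1995 + 121*(110 - 407 + 363) = 1995 + 121*66 = 1995 + 7986 = 9981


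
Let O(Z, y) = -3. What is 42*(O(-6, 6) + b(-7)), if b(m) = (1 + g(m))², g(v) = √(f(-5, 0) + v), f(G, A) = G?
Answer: -588 + 168*I*√3 ≈ -588.0 + 290.98*I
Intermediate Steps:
g(v) = √(-5 + v)
b(m) = (1 + √(-5 + m))²
42*(O(-6, 6) + b(-7)) = 42*(-3 + (1 + √(-5 - 7))²) = 42*(-3 + (1 + √(-12))²) = 42*(-3 + (1 + 2*I*√3)²) = -126 + 42*(1 + 2*I*√3)²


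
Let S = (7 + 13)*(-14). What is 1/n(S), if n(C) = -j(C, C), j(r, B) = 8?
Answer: -1/8 ≈ -0.12500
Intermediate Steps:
S = -280 (S = 20*(-14) = -280)
n(C) = -8 (n(C) = -1*8 = -8)
1/n(S) = 1/(-8) = -1/8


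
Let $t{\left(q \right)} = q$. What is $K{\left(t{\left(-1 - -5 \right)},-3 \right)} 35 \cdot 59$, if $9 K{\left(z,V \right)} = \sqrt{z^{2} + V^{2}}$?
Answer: $\frac{10325}{9} \approx 1147.2$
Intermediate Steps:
$K{\left(z,V \right)} = \frac{\sqrt{V^{2} + z^{2}}}{9}$ ($K{\left(z,V \right)} = \frac{\sqrt{z^{2} + V^{2}}}{9} = \frac{\sqrt{V^{2} + z^{2}}}{9}$)
$K{\left(t{\left(-1 - -5 \right)},-3 \right)} 35 \cdot 59 = \frac{\sqrt{\left(-3\right)^{2} + \left(-1 - -5\right)^{2}}}{9} \cdot 35 \cdot 59 = \frac{\sqrt{9 + \left(-1 + 5\right)^{2}}}{9} \cdot 35 \cdot 59 = \frac{\sqrt{9 + 4^{2}}}{9} \cdot 35 \cdot 59 = \frac{\sqrt{9 + 16}}{9} \cdot 35 \cdot 59 = \frac{\sqrt{25}}{9} \cdot 35 \cdot 59 = \frac{1}{9} \cdot 5 \cdot 35 \cdot 59 = \frac{5}{9} \cdot 35 \cdot 59 = \frac{175}{9} \cdot 59 = \frac{10325}{9}$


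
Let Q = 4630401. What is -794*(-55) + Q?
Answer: 4674071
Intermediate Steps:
-794*(-55) + Q = -794*(-55) + 4630401 = 43670 + 4630401 = 4674071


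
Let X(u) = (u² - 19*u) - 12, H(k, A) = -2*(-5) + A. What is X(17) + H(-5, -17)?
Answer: -53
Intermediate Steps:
H(k, A) = 10 + A
X(u) = -12 + u² - 19*u
X(17) + H(-5, -17) = (-12 + 17² - 19*17) + (10 - 17) = (-12 + 289 - 323) - 7 = -46 - 7 = -53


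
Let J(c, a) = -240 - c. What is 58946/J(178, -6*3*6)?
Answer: -29473/209 ≈ -141.02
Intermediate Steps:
58946/J(178, -6*3*6) = 58946/(-240 - 1*178) = 58946/(-240 - 178) = 58946/(-418) = 58946*(-1/418) = -29473/209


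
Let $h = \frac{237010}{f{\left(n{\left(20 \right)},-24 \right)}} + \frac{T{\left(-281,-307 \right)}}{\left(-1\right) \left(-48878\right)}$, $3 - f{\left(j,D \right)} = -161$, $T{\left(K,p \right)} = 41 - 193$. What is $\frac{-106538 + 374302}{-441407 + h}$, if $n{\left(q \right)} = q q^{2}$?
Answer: $- \frac{536598520472}{881682607723} \approx -0.60861$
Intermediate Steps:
$T{\left(K,p \right)} = -152$ ($T{\left(K,p \right)} = 41 - 193 = -152$)
$n{\left(q \right)} = q^{3}$
$f{\left(j,D \right)} = 164$ ($f{\left(j,D \right)} = 3 - -161 = 3 + 161 = 164$)
$h = \frac{2896137463}{2003998}$ ($h = \frac{237010}{164} - \frac{152}{\left(-1\right) \left(-48878\right)} = 237010 \cdot \frac{1}{164} - \frac{152}{48878} = \frac{118505}{82} - \frac{76}{24439} = \frac{2896137463}{2003998} \approx 1445.2$)
$\frac{-106538 + 374302}{-441407 + h} = \frac{-106538 + 374302}{-441407 + \frac{2896137463}{2003998}} = \frac{267764}{- \frac{881682607723}{2003998}} = 267764 \left(- \frac{2003998}{881682607723}\right) = - \frac{536598520472}{881682607723}$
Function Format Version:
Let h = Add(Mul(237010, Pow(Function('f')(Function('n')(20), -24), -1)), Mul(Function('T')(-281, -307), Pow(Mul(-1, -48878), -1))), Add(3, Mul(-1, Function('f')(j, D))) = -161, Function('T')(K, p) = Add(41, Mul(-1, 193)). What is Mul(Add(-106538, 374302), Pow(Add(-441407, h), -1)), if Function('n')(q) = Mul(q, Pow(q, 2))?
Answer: Rational(-536598520472, 881682607723) ≈ -0.60861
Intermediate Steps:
Function('T')(K, p) = -152 (Function('T')(K, p) = Add(41, -193) = -152)
Function('n')(q) = Pow(q, 3)
Function('f')(j, D) = 164 (Function('f')(j, D) = Add(3, Mul(-1, -161)) = Add(3, 161) = 164)
h = Rational(2896137463, 2003998) (h = Add(Mul(237010, Pow(164, -1)), Mul(-152, Pow(Mul(-1, -48878), -1))) = Add(Mul(237010, Rational(1, 164)), Mul(-152, Pow(48878, -1))) = Add(Rational(118505, 82), Mul(-152, Rational(1, 48878))) = Add(Rational(118505, 82), Rational(-76, 24439)) = Rational(2896137463, 2003998) ≈ 1445.2)
Mul(Add(-106538, 374302), Pow(Add(-441407, h), -1)) = Mul(Add(-106538, 374302), Pow(Add(-441407, Rational(2896137463, 2003998)), -1)) = Mul(267764, Pow(Rational(-881682607723, 2003998), -1)) = Mul(267764, Rational(-2003998, 881682607723)) = Rational(-536598520472, 881682607723)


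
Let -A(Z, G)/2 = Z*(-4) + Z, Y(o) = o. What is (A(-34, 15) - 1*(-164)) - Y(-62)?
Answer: 22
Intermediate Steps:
A(Z, G) = 6*Z (A(Z, G) = -2*(Z*(-4) + Z) = -2*(-4*Z + Z) = -(-6)*Z = 6*Z)
(A(-34, 15) - 1*(-164)) - Y(-62) = (6*(-34) - 1*(-164)) - 1*(-62) = (-204 + 164) + 62 = -40 + 62 = 22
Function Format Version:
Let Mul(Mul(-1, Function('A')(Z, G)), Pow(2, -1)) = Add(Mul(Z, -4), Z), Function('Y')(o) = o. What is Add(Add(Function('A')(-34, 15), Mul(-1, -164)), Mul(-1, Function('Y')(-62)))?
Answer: 22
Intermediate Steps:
Function('A')(Z, G) = Mul(6, Z) (Function('A')(Z, G) = Mul(-2, Add(Mul(Z, -4), Z)) = Mul(-2, Add(Mul(-4, Z), Z)) = Mul(-2, Mul(-3, Z)) = Mul(6, Z))
Add(Add(Function('A')(-34, 15), Mul(-1, -164)), Mul(-1, Function('Y')(-62))) = Add(Add(Mul(6, -34), Mul(-1, -164)), Mul(-1, -62)) = Add(Add(-204, 164), 62) = Add(-40, 62) = 22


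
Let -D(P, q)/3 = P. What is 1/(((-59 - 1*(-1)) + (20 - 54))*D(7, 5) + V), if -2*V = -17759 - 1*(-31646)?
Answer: -2/10023 ≈ -0.00019954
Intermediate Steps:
D(P, q) = -3*P
V = -13887/2 (V = -(-17759 - 1*(-31646))/2 = -(-17759 + 31646)/2 = -½*13887 = -13887/2 ≈ -6943.5)
1/(((-59 - 1*(-1)) + (20 - 54))*D(7, 5) + V) = 1/(((-59 - 1*(-1)) + (20 - 54))*(-3*7) - 13887/2) = 1/(((-59 + 1) - 34)*(-21) - 13887/2) = 1/((-58 - 34)*(-21) - 13887/2) = 1/(-92*(-21) - 13887/2) = 1/(1932 - 13887/2) = 1/(-10023/2) = -2/10023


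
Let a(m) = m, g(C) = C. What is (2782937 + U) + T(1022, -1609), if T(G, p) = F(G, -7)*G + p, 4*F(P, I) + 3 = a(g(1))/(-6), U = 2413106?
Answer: 62323499/12 ≈ 5.1936e+6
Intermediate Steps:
F(P, I) = -19/24 (F(P, I) = -3/4 + (1/(-6))/4 = -3/4 + (1*(-1/6))/4 = -3/4 + (1/4)*(-1/6) = -3/4 - 1/24 = -19/24)
T(G, p) = p - 19*G/24 (T(G, p) = -19*G/24 + p = p - 19*G/24)
(2782937 + U) + T(1022, -1609) = (2782937 + 2413106) + (-1609 - 19/24*1022) = 5196043 + (-1609 - 9709/12) = 5196043 - 29017/12 = 62323499/12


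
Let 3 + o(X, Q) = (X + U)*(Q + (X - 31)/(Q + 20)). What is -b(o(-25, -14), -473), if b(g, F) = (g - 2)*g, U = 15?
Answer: -473335/9 ≈ -52593.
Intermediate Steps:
o(X, Q) = -3 + (15 + X)*(Q + (-31 + X)/(20 + Q)) (o(X, Q) = -3 + (X + 15)*(Q + (X - 31)/(Q + 20)) = -3 + (15 + X)*(Q + (-31 + X)/(20 + Q)))
b(g, F) = g*(-2 + g) (b(g, F) = (-2 + g)*g = g*(-2 + g))
-b(o(-25, -14), -473) = -(-525 + (-25)² - 16*(-25) + 15*(-14)² + 297*(-14) - 25*(-14)² + 20*(-14)*(-25))/(20 - 14)*(-2 + (-525 + (-25)² - 16*(-25) + 15*(-14)² + 297*(-14) - 25*(-14)² + 20*(-14)*(-25))/(20 - 14)) = -(-525 + 625 + 400 + 15*196 - 4158 - 25*196 + 7000)/6*(-2 + (-525 + 625 + 400 + 15*196 - 4158 - 25*196 + 7000)/6) = -(-525 + 625 + 400 + 2940 - 4158 - 4900 + 7000)/6*(-2 + (-525 + 625 + 400 + 2940 - 4158 - 4900 + 7000)/6) = -(⅙)*1382*(-2 + (⅙)*1382) = -691*(-2 + 691/3)/3 = -691*685/(3*3) = -1*473335/9 = -473335/9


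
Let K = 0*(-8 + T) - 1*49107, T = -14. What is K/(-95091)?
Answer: 16369/31697 ≈ 0.51642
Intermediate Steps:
K = -49107 (K = 0*(-8 - 14) - 1*49107 = 0*(-22) - 49107 = 0 - 49107 = -49107)
K/(-95091) = -49107/(-95091) = -49107*(-1/95091) = 16369/31697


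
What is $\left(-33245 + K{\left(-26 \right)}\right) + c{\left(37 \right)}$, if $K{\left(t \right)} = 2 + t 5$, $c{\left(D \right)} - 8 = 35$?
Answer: $-33330$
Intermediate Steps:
$c{\left(D \right)} = 43$ ($c{\left(D \right)} = 8 + 35 = 43$)
$K{\left(t \right)} = 2 + 5 t$
$\left(-33245 + K{\left(-26 \right)}\right) + c{\left(37 \right)} = \left(-33245 + \left(2 + 5 \left(-26\right)\right)\right) + 43 = \left(-33245 + \left(2 - 130\right)\right) + 43 = \left(-33245 - 128\right) + 43 = -33373 + 43 = -33330$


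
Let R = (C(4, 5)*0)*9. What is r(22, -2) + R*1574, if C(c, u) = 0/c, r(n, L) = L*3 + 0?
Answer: -6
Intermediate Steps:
r(n, L) = 3*L (r(n, L) = 3*L + 0 = 3*L)
C(c, u) = 0
R = 0 (R = (0*0)*9 = 0*9 = 0)
r(22, -2) + R*1574 = 3*(-2) + 0*1574 = -6 + 0 = -6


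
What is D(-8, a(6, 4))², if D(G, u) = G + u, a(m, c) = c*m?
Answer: 256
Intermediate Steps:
D(-8, a(6, 4))² = (-8 + 4*6)² = (-8 + 24)² = 16² = 256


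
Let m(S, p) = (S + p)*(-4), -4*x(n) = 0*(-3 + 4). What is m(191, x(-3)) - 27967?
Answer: -28731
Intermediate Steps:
x(n) = 0 (x(n) = -0*(-3 + 4) = -0 = -1/4*0 = 0)
m(S, p) = -4*S - 4*p
m(191, x(-3)) - 27967 = (-4*191 - 4*0) - 27967 = (-764 + 0) - 27967 = -764 - 27967 = -28731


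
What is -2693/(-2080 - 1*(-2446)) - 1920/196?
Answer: -307637/17934 ≈ -17.154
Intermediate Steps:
-2693/(-2080 - 1*(-2446)) - 1920/196 = -2693/(-2080 + 2446) - 1920*1/196 = -2693/366 - 480/49 = -307637/17934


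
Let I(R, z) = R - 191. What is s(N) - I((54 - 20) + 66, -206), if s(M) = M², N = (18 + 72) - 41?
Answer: 2492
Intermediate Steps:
N = 49 (N = 90 - 41 = 49)
I(R, z) = -191 + R
s(N) - I((54 - 20) + 66, -206) = 49² - (-191 + ((54 - 20) + 66)) = 2401 - (-191 + (34 + 66)) = 2401 - (-191 + 100) = 2401 - 1*(-91) = 2401 + 91 = 2492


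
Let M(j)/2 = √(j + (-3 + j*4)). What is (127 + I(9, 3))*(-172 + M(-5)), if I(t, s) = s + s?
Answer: -22876 + 532*I*√7 ≈ -22876.0 + 1407.5*I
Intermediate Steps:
I(t, s) = 2*s
M(j) = 2*√(-3 + 5*j) (M(j) = 2*√(j + (-3 + j*4)) = 2*√(j + (-3 + 4*j)) = 2*√(-3 + 5*j))
(127 + I(9, 3))*(-172 + M(-5)) = (127 + 2*3)*(-172 + 2*√(-3 + 5*(-5))) = (127 + 6)*(-172 + 2*√(-3 - 25)) = 133*(-172 + 2*√(-28)) = 133*(-172 + 2*(2*I*√7)) = 133*(-172 + 4*I*√7) = -22876 + 532*I*√7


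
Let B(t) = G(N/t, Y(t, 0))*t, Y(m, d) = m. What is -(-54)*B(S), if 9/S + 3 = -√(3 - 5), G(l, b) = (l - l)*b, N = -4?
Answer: 0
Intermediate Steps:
G(l, b) = 0 (G(l, b) = 0*b = 0)
S = 9/(-3 - I*√2) (S = 9/(-3 - √(3 - 5)) = 9/(-3 - √(-2)) = 9/(-3 - I*√2) ≈ -2.4545 + 1.1571*I)
B(t) = 0 (B(t) = 0*t = 0)
-(-54)*B(S) = -(-54)*0 = -1*0 = 0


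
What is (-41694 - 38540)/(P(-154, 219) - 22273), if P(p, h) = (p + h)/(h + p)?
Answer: 40117/11136 ≈ 3.6025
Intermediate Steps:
P(p, h) = 1 (P(p, h) = (h + p)/(h + p) = 1)
(-41694 - 38540)/(P(-154, 219) - 22273) = (-41694 - 38540)/(1 - 22273) = -80234/(-22272) = -80234*(-1/22272) = 40117/11136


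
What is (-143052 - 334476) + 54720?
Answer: -422808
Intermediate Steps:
(-143052 - 334476) + 54720 = -477528 + 54720 = -422808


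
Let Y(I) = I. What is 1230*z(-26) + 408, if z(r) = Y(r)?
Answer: -31572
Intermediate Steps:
z(r) = r
1230*z(-26) + 408 = 1230*(-26) + 408 = -31980 + 408 = -31572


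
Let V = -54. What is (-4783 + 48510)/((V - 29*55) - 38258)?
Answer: -43727/39907 ≈ -1.0957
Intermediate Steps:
(-4783 + 48510)/((V - 29*55) - 38258) = (-4783 + 48510)/((-54 - 29*55) - 38258) = 43727/((-54 - 1595) - 38258) = 43727/(-1649 - 38258) = 43727/(-39907) = 43727*(-1/39907) = -43727/39907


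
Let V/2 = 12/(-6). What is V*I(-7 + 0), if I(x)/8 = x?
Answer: 224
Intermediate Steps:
I(x) = 8*x
V = -4 (V = 2*(12/(-6)) = 2*(12*(-⅙)) = 2*(-2) = -4)
V*I(-7 + 0) = -32*(-7 + 0) = -32*(-7) = -4*(-56) = 224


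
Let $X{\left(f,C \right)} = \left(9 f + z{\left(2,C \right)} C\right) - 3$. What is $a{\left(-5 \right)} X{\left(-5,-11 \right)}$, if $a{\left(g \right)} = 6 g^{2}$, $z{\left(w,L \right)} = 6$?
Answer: $-17100$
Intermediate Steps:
$X{\left(f,C \right)} = -3 + 6 C + 9 f$ ($X{\left(f,C \right)} = \left(9 f + 6 C\right) - 3 = \left(6 C + 9 f\right) - 3 = -3 + 6 C + 9 f$)
$a{\left(-5 \right)} X{\left(-5,-11 \right)} = 6 \left(-5\right)^{2} \left(-3 + 6 \left(-11\right) + 9 \left(-5\right)\right) = 6 \cdot 25 \left(-3 - 66 - 45\right) = 150 \left(-114\right) = -17100$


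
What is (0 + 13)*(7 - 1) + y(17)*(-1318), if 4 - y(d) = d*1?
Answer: 17212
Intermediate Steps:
y(d) = 4 - d
(0 + 13)*(7 - 1) + y(17)*(-1318) = (0 + 13)*(7 - 1) + (4 - 1*17)*(-1318) = 13*6 + (4 - 17)*(-1318) = 78 - 13*(-1318) = 78 + 17134 = 17212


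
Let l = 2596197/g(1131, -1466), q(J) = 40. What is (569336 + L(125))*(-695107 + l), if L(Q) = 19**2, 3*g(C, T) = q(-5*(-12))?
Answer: -11402877976233/40 ≈ -2.8507e+11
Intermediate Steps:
g(C, T) = 40/3 (g(C, T) = (1/3)*40 = 40/3)
L(Q) = 361
l = 7788591/40 (l = 2596197/(40/3) = 2596197*(3/40) = 7788591/40 ≈ 1.9471e+5)
(569336 + L(125))*(-695107 + l) = (569336 + 361)*(-695107 + 7788591/40) = 569697*(-20015689/40) = -11402877976233/40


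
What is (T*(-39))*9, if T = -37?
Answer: 12987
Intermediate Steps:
(T*(-39))*9 = -37*(-39)*9 = 1443*9 = 12987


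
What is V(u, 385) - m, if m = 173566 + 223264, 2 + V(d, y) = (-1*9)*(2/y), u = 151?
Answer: -152780338/385 ≈ -3.9683e+5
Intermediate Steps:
V(d, y) = -2 - 18/y (V(d, y) = -2 + (-1*9)*(2/y) = -2 - 18/y)
m = 396830
V(u, 385) - m = (-2 - 18/385) - 1*396830 = (-2 - 18*1/385) - 396830 = (-2 - 18/385) - 396830 = -788/385 - 396830 = -152780338/385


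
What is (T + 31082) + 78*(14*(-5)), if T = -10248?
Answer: 15374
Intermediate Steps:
(T + 31082) + 78*(14*(-5)) = (-10248 + 31082) + 78*(14*(-5)) = 20834 + 78*(-70) = 20834 - 5460 = 15374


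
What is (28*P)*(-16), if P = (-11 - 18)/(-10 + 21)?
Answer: 12992/11 ≈ 1181.1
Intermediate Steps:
P = -29/11 ≈ -2.6364
(28*P)*(-16) = (28*(-29/11))*(-16) = -812/11*(-16) = 12992/11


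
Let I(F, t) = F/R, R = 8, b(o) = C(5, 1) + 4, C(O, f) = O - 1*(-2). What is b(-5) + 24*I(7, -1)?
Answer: 32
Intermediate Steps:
C(O, f) = 2 + O (C(O, f) = O + 2 = 2 + O)
b(o) = 11 (b(o) = (2 + 5) + 4 = 7 + 4 = 11)
I(F, t) = F/8
b(-5) + 24*I(7, -1) = 11 + 24*((1/8)*7) = 11 + 24*(7/8) = 11 + 21 = 32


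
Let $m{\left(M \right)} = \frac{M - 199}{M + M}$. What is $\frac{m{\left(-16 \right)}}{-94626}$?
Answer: $- \frac{215}{3028032} \approx -7.1003 \cdot 10^{-5}$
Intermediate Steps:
$m{\left(M \right)} = \frac{-199 + M}{2 M}$
$\frac{m{\left(-16 \right)}}{-94626} = \frac{\frac{1}{2} \frac{1}{-16} \left(-199 - 16\right)}{-94626} = \frac{1}{2} \left(- \frac{1}{16}\right) \left(-215\right) \left(- \frac{1}{94626}\right) = \frac{215}{32} \left(- \frac{1}{94626}\right) = - \frac{215}{3028032}$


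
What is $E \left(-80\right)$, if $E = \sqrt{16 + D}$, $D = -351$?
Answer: $- 80 i \sqrt{335} \approx - 1464.2 i$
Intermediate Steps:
$E = i \sqrt{335}$ ($E = \sqrt{16 - 351} = \sqrt{-335} = i \sqrt{335} \approx 18.303 i$)
$E \left(-80\right) = i \sqrt{335} \left(-80\right) = - 80 i \sqrt{335}$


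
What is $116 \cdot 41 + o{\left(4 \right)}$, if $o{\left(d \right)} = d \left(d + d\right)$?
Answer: $4788$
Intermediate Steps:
$o{\left(d \right)} = 2 d^{2}$ ($o{\left(d \right)} = d 2 d = 2 d^{2}$)
$116 \cdot 41 + o{\left(4 \right)} = 116 \cdot 41 + 2 \cdot 4^{2} = 4756 + 2 \cdot 16 = 4756 + 32 = 4788$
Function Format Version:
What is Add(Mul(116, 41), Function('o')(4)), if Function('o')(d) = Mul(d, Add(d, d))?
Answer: 4788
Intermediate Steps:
Function('o')(d) = Mul(2, Pow(d, 2)) (Function('o')(d) = Mul(d, Mul(2, d)) = Mul(2, Pow(d, 2)))
Add(Mul(116, 41), Function('o')(4)) = Add(Mul(116, 41), Mul(2, Pow(4, 2))) = Add(4756, Mul(2, 16)) = Add(4756, 32) = 4788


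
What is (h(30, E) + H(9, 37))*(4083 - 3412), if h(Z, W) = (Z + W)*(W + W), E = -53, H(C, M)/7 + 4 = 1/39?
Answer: 63071987/39 ≈ 1.6172e+6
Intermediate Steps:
H(C, M) = -1085/39 (H(C, M) = -28 + 7/39 = -1085/39)
h(Z, W) = 2*W*(W + Z) (h(Z, W) = (W + Z)*(2*W) = 2*W*(W + Z))
(h(30, E) + H(9, 37))*(4083 - 3412) = (2*(-53)*(-53 + 30) - 1085/39)*(4083 - 3412) = (2*(-53)*(-23) - 1085/39)*671 = (2438 - 1085/39)*671 = (93997/39)*671 = 63071987/39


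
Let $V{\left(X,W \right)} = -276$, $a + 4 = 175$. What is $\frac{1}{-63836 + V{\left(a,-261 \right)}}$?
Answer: $- \frac{1}{64112} \approx -1.5598 \cdot 10^{-5}$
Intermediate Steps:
$a = 171$ ($a = -4 + 175 = 171$)
$\frac{1}{-63836 + V{\left(a,-261 \right)}} = \frac{1}{-63836 - 276} = \frac{1}{-64112} = - \frac{1}{64112}$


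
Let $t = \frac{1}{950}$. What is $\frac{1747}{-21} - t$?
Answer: $- \frac{1659671}{19950} \approx -83.192$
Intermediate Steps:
$t = \frac{1}{950} \approx 0.0010526$
$\frac{1747}{-21} - t = \frac{1747}{-21} - \frac{1}{950} = 1747 \left(- \frac{1}{21}\right) - \frac{1}{950} = - \frac{1747}{21} - \frac{1}{950} = - \frac{1659671}{19950}$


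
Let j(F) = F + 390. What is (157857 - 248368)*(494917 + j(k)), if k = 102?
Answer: -44839963999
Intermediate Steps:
j(F) = 390 + F
(157857 - 248368)*(494917 + j(k)) = (157857 - 248368)*(494917 + (390 + 102)) = -90511*(494917 + 492) = -90511*495409 = -44839963999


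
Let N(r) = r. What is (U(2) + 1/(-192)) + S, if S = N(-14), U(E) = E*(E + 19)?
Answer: 5375/192 ≈ 27.995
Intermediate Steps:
U(E) = E*(19 + E)
S = -14
(U(2) + 1/(-192)) + S = (2*(19 + 2) + 1/(-192)) - 14 = (2*21 - 1/192) - 14 = (42 - 1/192) - 14 = 8063/192 - 14 = 5375/192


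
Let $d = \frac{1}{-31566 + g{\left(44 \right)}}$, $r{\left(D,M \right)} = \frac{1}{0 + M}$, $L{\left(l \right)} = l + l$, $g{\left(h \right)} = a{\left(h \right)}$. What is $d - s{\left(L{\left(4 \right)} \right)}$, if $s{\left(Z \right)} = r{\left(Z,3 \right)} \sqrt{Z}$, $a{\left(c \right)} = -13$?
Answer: $- \frac{1}{31579} - \frac{2 \sqrt{2}}{3} \approx -0.94284$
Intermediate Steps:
$g{\left(h \right)} = -13$
$L{\left(l \right)} = 2 l$
$r{\left(D,M \right)} = \frac{1}{M}$
$s{\left(Z \right)} = \frac{\sqrt{Z}}{3}$
$d = - \frac{1}{31579}$ ($d = \frac{1}{-31566 - 13} = \frac{1}{-31579} = - \frac{1}{31579} \approx -3.1667 \cdot 10^{-5}$)
$d - s{\left(L{\left(4 \right)} \right)} = - \frac{1}{31579} - \frac{\sqrt{2 \cdot 4}}{3} = - \frac{1}{31579} - \frac{\sqrt{8}}{3} = - \frac{1}{31579} - \frac{2 \sqrt{2}}{3}$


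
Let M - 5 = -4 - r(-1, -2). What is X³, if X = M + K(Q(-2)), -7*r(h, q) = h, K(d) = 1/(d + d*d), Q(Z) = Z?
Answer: 6859/2744 ≈ 2.4996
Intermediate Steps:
K(d) = 1/(d + d²)
r(h, q) = -h/7
M = 6/7 (M = 5 + (-4 - (-1)*(-1)/7) = 5 + (-4 - 1*⅐) = 5 + (-4 - ⅐) = 5 - 29/7 = 6/7 ≈ 0.85714)
X = 19/14 (X = 6/7 + 1/((-2)*(1 - 2)) = 6/7 - ½/(-1) = 6/7 - ½*(-1) = 6/7 + ½ = 19/14 ≈ 1.3571)
X³ = (19/14)³ = 6859/2744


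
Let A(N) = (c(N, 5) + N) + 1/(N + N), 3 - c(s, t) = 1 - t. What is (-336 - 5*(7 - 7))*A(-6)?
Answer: -308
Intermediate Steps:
c(s, t) = 2 + t (c(s, t) = 3 - (1 - t) = 3 + (-1 + t) = 2 + t)
A(N) = 7 + N + 1/(2*N) (A(N) = ((2 + 5) + N) + 1/(N + N) = (7 + N) + 1/(2*N) = 7 + N + 1/(2*N))
(-336 - 5*(7 - 7))*A(-6) = (-336 - 5*(7 - 7))*(7 - 6 + (½)/(-6)) = (-336 - 5*0)*(7 - 6 + (½)*(-⅙)) = (-336 + 0)*(7 - 6 - 1/12) = -336*11/12 = -308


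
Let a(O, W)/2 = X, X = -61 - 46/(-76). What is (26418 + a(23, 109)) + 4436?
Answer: 583931/19 ≈ 30733.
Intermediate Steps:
X = -2295/38 (X = -61 - 46*(-1)/76 = -61 - 1*(-23/38) = -61 + 23/38 = -2295/38 ≈ -60.395)
a(O, W) = -2295/19 (a(O, W) = 2*(-2295/38) = -2295/19)
(26418 + a(23, 109)) + 4436 = (26418 - 2295/19) + 4436 = 499647/19 + 4436 = 583931/19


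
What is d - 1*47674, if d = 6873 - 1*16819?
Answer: -57620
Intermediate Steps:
d = -9946 (d = 6873 - 16819 = -9946)
d - 1*47674 = -9946 - 1*47674 = -9946 - 47674 = -57620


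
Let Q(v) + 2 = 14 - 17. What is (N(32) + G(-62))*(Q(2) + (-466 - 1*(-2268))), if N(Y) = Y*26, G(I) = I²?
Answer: 8402772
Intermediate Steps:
Q(v) = -5 (Q(v) = -2 + (14 - 17) = -2 - 3 = -5)
N(Y) = 26*Y
(N(32) + G(-62))*(Q(2) + (-466 - 1*(-2268))) = (26*32 + (-62)²)*(-5 + (-466 - 1*(-2268))) = (832 + 3844)*(-5 + (-466 + 2268)) = 4676*(-5 + 1802) = 4676*1797 = 8402772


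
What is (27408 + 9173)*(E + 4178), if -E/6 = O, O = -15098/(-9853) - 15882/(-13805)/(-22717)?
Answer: 471219405694238836466/3089981446805 ≈ 1.5250e+8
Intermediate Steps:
O = 4734699891784/3089981446805 (O = -15098*(-1/9853) - 15882*(-1/13805)*(-1/22717) = 15098/9853 + (15882/13805)*(-1/22717) = 15098/9853 - 15882/313608185 = 4734699891784/3089981446805 ≈ 1.5323)
E = -28408199350704/3089981446805 (E = -6*4734699891784/3089981446805 = -28408199350704/3089981446805 ≈ -9.1936)
(27408 + 9173)*(E + 4178) = (27408 + 9173)*(-28408199350704/3089981446805 + 4178) = 36581*(12881534285400586/3089981446805) = 471219405694238836466/3089981446805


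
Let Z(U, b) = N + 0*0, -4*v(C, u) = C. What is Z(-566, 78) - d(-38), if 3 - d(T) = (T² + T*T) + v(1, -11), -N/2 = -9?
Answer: 11611/4 ≈ 2902.8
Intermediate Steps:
N = 18 (N = -2*(-9) = 18)
v(C, u) = -C/4
Z(U, b) = 18 (Z(U, b) = 18 + 0*0 = 18 + 0 = 18)
d(T) = 13/4 - 2*T² (d(T) = 3 - ((T² + T*T) - ¼*1) = 3 - ((T² + T²) - ¼) = 3 - (2*T² - ¼) = 3 - (-¼ + 2*T²) = 3 + (¼ - 2*T²) = 13/4 - 2*T²)
Z(-566, 78) - d(-38) = 18 - (13/4 - 2*(-38)²) = 18 - (13/4 - 2*1444) = 18 - (13/4 - 2888) = 18 - 1*(-11539/4) = 18 + 11539/4 = 11611/4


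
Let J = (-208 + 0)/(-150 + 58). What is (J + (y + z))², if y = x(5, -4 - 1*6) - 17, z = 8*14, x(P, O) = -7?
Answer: 4309776/529 ≈ 8147.0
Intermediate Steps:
z = 112
y = -24 (y = -7 - 17 = -24)
J = 52/23 (J = -208/(-92) = -208*(-1/92) = 52/23 ≈ 2.2609)
(J + (y + z))² = (52/23 + (-24 + 112))² = (52/23 + 88)² = (2076/23)² = 4309776/529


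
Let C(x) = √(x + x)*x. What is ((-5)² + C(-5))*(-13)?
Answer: -325 + 65*I*√10 ≈ -325.0 + 205.55*I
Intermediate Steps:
C(x) = √2*x^(3/2) (C(x) = √(2*x)*x = (√2*√x)*x = √2*x^(3/2))
((-5)² + C(-5))*(-13) = ((-5)² + √2*(-5)^(3/2))*(-13) = (25 + √2*(-5*I*√5))*(-13) = (25 - 5*I*√10)*(-13) = -325 + 65*I*√10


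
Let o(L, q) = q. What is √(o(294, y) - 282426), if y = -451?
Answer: 7*I*√5773 ≈ 531.86*I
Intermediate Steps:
√(o(294, y) - 282426) = √(-451 - 282426) = √(-282877) = 7*I*√5773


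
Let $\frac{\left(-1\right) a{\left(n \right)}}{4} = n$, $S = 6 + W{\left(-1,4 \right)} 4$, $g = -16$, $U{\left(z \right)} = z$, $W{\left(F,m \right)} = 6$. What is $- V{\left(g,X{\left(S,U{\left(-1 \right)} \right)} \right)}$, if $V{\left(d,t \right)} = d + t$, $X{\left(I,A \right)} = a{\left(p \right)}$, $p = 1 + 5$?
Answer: $40$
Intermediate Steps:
$p = 6$
$S = 30$ ($S = 6 + 6 \cdot 4 = 6 + 24 = 30$)
$a{\left(n \right)} = - 4 n$
$X{\left(I,A \right)} = -24$ ($X{\left(I,A \right)} = \left(-4\right) 6 = -24$)
$- V{\left(g,X{\left(S,U{\left(-1 \right)} \right)} \right)} = - (-16 - 24) = \left(-1\right) \left(-40\right) = 40$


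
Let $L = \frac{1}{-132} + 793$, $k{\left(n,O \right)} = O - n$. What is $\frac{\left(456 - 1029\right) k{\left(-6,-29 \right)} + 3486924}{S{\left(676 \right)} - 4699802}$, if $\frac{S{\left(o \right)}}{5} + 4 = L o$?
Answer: $- \frac{115503399}{66643751} \approx -1.7331$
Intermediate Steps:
$L = \frac{104675}{132}$ ($L = - \frac{1}{132} + 793 = \frac{104675}{132} \approx 792.99$)
$S{\left(o \right)} = -20 + \frac{523375 o}{132}$ ($S{\left(o \right)} = -20 + 5 \frac{104675 o}{132} = -20 + \frac{523375 o}{132}$)
$\frac{\left(456 - 1029\right) k{\left(-6,-29 \right)} + 3486924}{S{\left(676 \right)} - 4699802} = \frac{\left(456 - 1029\right) \left(-29 - -6\right) + 3486924}{\left(-20 + \frac{523375}{132} \cdot 676\right) - 4699802} = \frac{- 573 \left(-29 + 6\right) + 3486924}{\left(-20 + \frac{88450375}{33}\right) - 4699802} = \frac{\left(-573\right) \left(-23\right) + 3486924}{\frac{88449715}{33} - 4699802} = \frac{13179 + 3486924}{- \frac{66643751}{33}} = 3500103 \left(- \frac{33}{66643751}\right) = - \frac{115503399}{66643751}$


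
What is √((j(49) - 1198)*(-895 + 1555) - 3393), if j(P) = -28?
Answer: I*√812553 ≈ 901.42*I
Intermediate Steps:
√((j(49) - 1198)*(-895 + 1555) - 3393) = √((-28 - 1198)*(-895 + 1555) - 3393) = √(-1226*660 - 3393) = √(-809160 - 3393) = √(-812553) = I*√812553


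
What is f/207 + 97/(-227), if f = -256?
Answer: -78191/46989 ≈ -1.6640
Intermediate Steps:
f/207 + 97/(-227) = -256/207 + 97/(-227) = -256*1/207 + 97*(-1/227) = -256/207 - 97/227 = -78191/46989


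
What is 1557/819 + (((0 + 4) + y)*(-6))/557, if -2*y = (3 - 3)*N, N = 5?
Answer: 94177/50687 ≈ 1.8580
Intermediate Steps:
y = 0 (y = -(3 - 3)*5/2 = -0*5 = -½*0 = 0)
1557/819 + (((0 + 4) + y)*(-6))/557 = 1557/819 + (((0 + 4) + 0)*(-6))/557 = 1557*(1/819) + ((4 + 0)*(-6))*(1/557) = 173/91 + (4*(-6))*(1/557) = 173/91 - 24*1/557 = 173/91 - 24/557 = 94177/50687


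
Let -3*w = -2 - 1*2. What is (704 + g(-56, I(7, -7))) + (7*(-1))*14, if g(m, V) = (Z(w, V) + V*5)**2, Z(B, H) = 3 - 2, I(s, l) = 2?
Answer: 727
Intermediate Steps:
w = 4/3 (w = -(-2 - 1*2)/3 = -(-2 - 2)/3 = -1/3*(-4) = 4/3 ≈ 1.3333)
Z(B, H) = 1
g(m, V) = (1 + 5*V)**2 (g(m, V) = (1 + V*5)**2 = (1 + 5*V)**2)
(704 + g(-56, I(7, -7))) + (7*(-1))*14 = (704 + (1 + 5*2)**2) + (7*(-1))*14 = (704 + (1 + 10)**2) - 7*14 = (704 + 11**2) - 98 = (704 + 121) - 98 = 825 - 98 = 727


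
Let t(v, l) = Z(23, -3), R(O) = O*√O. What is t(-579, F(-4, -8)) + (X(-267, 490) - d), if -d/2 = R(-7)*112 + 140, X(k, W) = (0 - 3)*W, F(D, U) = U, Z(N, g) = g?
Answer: -1193 - 1568*I*√7 ≈ -1193.0 - 4148.5*I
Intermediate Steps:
R(O) = O^(3/2)
t(v, l) = -3
X(k, W) = -3*W
d = -280 + 1568*I*√7 (d = -2*((-7)^(3/2)*112 + 140) = -2*(-7*I*√7*112 + 140) = -2*(-784*I*√7 + 140) = -2*(140 - 784*I*√7) = -280 + 1568*I*√7 ≈ -280.0 + 4148.5*I)
t(-579, F(-4, -8)) + (X(-267, 490) - d) = -3 + (-3*490 - (-280 + 1568*I*√7)) = -3 + (-1470 + (280 - 1568*I*√7)) = -3 + (-1190 - 1568*I*√7) = -1193 - 1568*I*√7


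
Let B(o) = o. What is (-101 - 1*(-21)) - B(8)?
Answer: -88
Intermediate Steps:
(-101 - 1*(-21)) - B(8) = (-101 - 1*(-21)) - 1*8 = (-101 + 21) - 8 = -80 - 8 = -88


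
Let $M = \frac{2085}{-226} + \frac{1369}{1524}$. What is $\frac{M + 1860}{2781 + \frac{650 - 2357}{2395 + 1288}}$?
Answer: $\frac{9247527163}{13886410896} \approx 0.66594$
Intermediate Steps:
$M = - \frac{1434073}{172212}$ ($M = 2085 \left(- \frac{1}{226}\right) + 1369 \cdot \frac{1}{1524} = - \frac{2085}{226} + \frac{1369}{1524} = - \frac{1434073}{172212} \approx -8.3274$)
$\frac{M + 1860}{2781 + \frac{650 - 2357}{2395 + 1288}} = \frac{- \frac{1434073}{172212} + 1860}{2781 + \frac{650 - 2357}{2395 + 1288}} = \frac{318880247}{172212 \left(2781 - \frac{1707}{3683}\right)} = \frac{318880247}{172212 \cdot \frac{10240716}{3683}} = \frac{318880247}{172212} \cdot \frac{3683}{10240716} = \frac{9247527163}{13886410896}$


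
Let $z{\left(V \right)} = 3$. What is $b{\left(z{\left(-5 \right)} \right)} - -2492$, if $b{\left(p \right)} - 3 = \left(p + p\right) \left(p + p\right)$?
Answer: $2531$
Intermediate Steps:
$b{\left(p \right)} = 3 + 4 p^{2}$ ($b{\left(p \right)} = 3 + \left(p + p\right) \left(p + p\right) = 3 + 2 p 2 p = 3 + 4 p^{2}$)
$b{\left(z{\left(-5 \right)} \right)} - -2492 = \left(3 + 4 \cdot 3^{2}\right) - -2492 = \left(3 + 4 \cdot 9\right) + 2492 = \left(3 + 36\right) + 2492 = 39 + 2492 = 2531$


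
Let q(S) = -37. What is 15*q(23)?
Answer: -555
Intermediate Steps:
15*q(23) = 15*(-37) = -555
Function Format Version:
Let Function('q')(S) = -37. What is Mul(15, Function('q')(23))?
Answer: -555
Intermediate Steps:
Mul(15, Function('q')(23)) = Mul(15, -37) = -555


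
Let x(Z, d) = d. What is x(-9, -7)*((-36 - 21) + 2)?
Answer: 385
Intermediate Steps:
x(-9, -7)*((-36 - 21) + 2) = -7*((-36 - 21) + 2) = -7*(-57 + 2) = -7*(-55) = 385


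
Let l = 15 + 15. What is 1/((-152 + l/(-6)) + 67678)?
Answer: 1/67521 ≈ 1.4810e-5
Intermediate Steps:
l = 30
1/((-152 + l/(-6)) + 67678) = 1/((-152 + 30/(-6)) + 67678) = 1/((-152 - 1/6*30) + 67678) = 1/((-152 - 5) + 67678) = 1/(-157 + 67678) = 1/67521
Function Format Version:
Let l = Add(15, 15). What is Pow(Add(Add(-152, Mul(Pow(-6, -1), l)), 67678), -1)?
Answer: Rational(1, 67521) ≈ 1.4810e-5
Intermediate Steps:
l = 30
Pow(Add(Add(-152, Mul(Pow(-6, -1), l)), 67678), -1) = Pow(Add(Add(-152, Mul(Pow(-6, -1), 30)), 67678), -1) = Pow(Add(Add(-152, Mul(Rational(-1, 6), 30)), 67678), -1) = Pow(Add(Add(-152, -5), 67678), -1) = Pow(Add(-157, 67678), -1) = Pow(67521, -1) = Rational(1, 67521)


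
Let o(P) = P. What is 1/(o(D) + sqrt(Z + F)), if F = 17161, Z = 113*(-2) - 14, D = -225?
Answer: -225/33704 - sqrt(16921)/33704 ≈ -0.010535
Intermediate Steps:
Z = -240 (Z = -226 - 14 = -240)
1/(o(D) + sqrt(Z + F)) = 1/(-225 + sqrt(-240 + 17161)) = 1/(-225 + sqrt(16921))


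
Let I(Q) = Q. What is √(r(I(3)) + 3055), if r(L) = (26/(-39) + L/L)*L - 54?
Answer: √3002 ≈ 54.791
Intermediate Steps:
r(L) = -54 + L/3 (r(L) = (26*(-1/39) + 1)*L - 54 = (-⅔ + 1)*L - 54 = L/3 - 54 = -54 + L/3)
√(r(I(3)) + 3055) = √((-54 + (⅓)*3) + 3055) = √((-54 + 1) + 3055) = √(-53 + 3055) = √3002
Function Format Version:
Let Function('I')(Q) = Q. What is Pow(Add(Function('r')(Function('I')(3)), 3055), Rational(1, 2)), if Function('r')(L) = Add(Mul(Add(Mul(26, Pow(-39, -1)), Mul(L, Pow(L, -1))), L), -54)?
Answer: Pow(3002, Rational(1, 2)) ≈ 54.791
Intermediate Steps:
Function('r')(L) = Add(-54, Mul(Rational(1, 3), L)) (Function('r')(L) = Add(Mul(Add(Mul(26, Rational(-1, 39)), 1), L), -54) = Add(Mul(Add(Rational(-2, 3), 1), L), -54) = Add(Mul(Rational(1, 3), L), -54) = Add(-54, Mul(Rational(1, 3), L)))
Pow(Add(Function('r')(Function('I')(3)), 3055), Rational(1, 2)) = Pow(Add(Add(-54, Mul(Rational(1, 3), 3)), 3055), Rational(1, 2)) = Pow(Add(Add(-54, 1), 3055), Rational(1, 2)) = Pow(Add(-53, 3055), Rational(1, 2)) = Pow(3002, Rational(1, 2))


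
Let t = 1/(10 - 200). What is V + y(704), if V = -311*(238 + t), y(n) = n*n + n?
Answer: 80237691/190 ≈ 4.2230e+5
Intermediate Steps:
y(n) = n + n² (y(n) = n² + n = n + n²)
t = -1/190 (t = 1/(-190) = -1/190 ≈ -0.0052632)
V = -14063109/190 (V = -311*(238 - 1/190) = -311*45219/190 = -14063109/190 ≈ -74016.)
V + y(704) = -14063109/190 + 704*(1 + 704) = -14063109/190 + 704*705 = -14063109/190 + 496320 = 80237691/190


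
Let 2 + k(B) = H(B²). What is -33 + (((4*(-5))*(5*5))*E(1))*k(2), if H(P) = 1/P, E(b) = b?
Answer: 842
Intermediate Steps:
H(P) = 1/P
k(B) = -2 + B⁻² (k(B) = -2 + 1/(B²) = -2 + B⁻²)
-33 + (((4*(-5))*(5*5))*E(1))*k(2) = -33 + (((4*(-5))*(5*5))*1)*(-2 + 2⁻²) = -33 + (-20*25*1)*(-2 + ¼) = -33 - 500*1*(-7/4) = -33 - 500*(-7/4) = -33 + 875 = 842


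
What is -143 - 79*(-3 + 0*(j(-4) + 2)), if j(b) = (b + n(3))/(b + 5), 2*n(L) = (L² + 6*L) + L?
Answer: 94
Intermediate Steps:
n(L) = L²/2 + 7*L/2 (n(L) = ((L² + 6*L) + L)/2 = (L² + 7*L)/2 = L²/2 + 7*L/2)
j(b) = (15 + b)/(5 + b) (j(b) = (b + (½)*3*(7 + 3))/(b + 5) = (b + (½)*3*10)/(5 + b) = (b + 15)/(5 + b) = (15 + b)/(5 + b))
-143 - 79*(-3 + 0*(j(-4) + 2)) = -143 - 79*(-3 + 0*((15 - 4)/(5 - 4) + 2)) = -143 - 79*(-3 + 0*(11/1 + 2)) = -143 - 79*(-3 + 0*(1*11 + 2)) = -143 - 79*(-3 + 0*(11 + 2)) = -143 - 79*(-3 + 0*13) = -143 - 79*(-3 + 0) = -143 - 79*(-3) = -143 + 237 = 94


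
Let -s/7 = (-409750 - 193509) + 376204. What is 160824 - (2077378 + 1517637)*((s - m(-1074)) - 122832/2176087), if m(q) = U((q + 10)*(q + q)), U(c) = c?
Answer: 5445534921028526703/2176087 ≈ 2.5024e+12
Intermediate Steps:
m(q) = 2*q*(10 + q) (m(q) = (q + 10)*(q + q) = (10 + q)*(2*q) = 2*q*(10 + q))
s = 1589385 (s = -7*((-409750 - 193509) + 376204) = -7*(-603259 + 376204) = -7*(-227055) = 1589385)
160824 - (2077378 + 1517637)*((s - m(-1074)) - 122832/2176087) = 160824 - (2077378 + 1517637)*((1589385 - 2*(-1074)*(10 - 1074)) - 122832/2176087) = 160824 - 3595015*((1589385 - 2*(-1074)*(-1064)) - 122832*1/2176087) = 160824 - 3595015*((1589385 - 1*2285472) - 122832/2176087) = 160824 - 3595015*((1589385 - 2285472) - 122832/2176087) = 160824 - 3595015*(-696087 - 122832/2176087) = 160824 - 3595015*(-1514745994401)/2176087 = 160824 - 1*(-5445534571061511015/2176087) = 160824 + 5445534571061511015/2176087 = 5445534921028526703/2176087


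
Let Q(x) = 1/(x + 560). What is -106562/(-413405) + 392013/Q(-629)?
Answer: -11182149157723/413405 ≈ -2.7049e+7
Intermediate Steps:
Q(x) = 1/(560 + x)
-106562/(-413405) + 392013/Q(-629) = -106562/(-413405) + 392013/(1/(560 - 629)) = -106562*(-1/413405) + 392013/(1/(-69)) = 106562/413405 + 392013/(-1/69) = 106562/413405 + 392013*(-69) = 106562/413405 - 27048897 = -11182149157723/413405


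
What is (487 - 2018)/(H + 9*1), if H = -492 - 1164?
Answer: 1531/1647 ≈ 0.92957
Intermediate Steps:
H = -1656
(487 - 2018)/(H + 9*1) = (487 - 2018)/(-1656 + 9*1) = -1531/(-1656 + 9) = -1531/(-1647) = -1531*(-1/1647) = 1531/1647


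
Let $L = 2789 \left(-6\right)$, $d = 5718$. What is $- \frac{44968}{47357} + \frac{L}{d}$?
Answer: $- \frac{174933177}{45131221} \approx -3.8761$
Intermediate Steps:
$L = -16734$
$- \frac{44968}{47357} + \frac{L}{d} = - \frac{44968}{47357} - \frac{16734}{5718} = \left(-44968\right) \frac{1}{47357} - \frac{2789}{953} = - \frac{44968}{47357} - \frac{2789}{953} = - \frac{174933177}{45131221}$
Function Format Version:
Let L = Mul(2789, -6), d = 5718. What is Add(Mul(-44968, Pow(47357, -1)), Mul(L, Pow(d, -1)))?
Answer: Rational(-174933177, 45131221) ≈ -3.8761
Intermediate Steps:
L = -16734
Add(Mul(-44968, Pow(47357, -1)), Mul(L, Pow(d, -1))) = Add(Mul(-44968, Pow(47357, -1)), Mul(-16734, Pow(5718, -1))) = Add(Mul(-44968, Rational(1, 47357)), Mul(-16734, Rational(1, 5718))) = Add(Rational(-44968, 47357), Rational(-2789, 953)) = Rational(-174933177, 45131221)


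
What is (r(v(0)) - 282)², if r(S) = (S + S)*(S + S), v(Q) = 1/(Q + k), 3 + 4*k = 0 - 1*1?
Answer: 77284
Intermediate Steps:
k = -1 (k = -¾ + (0 - 1*1)/4 = -¾ + (0 - 1)/4 = -¾ + (¼)*(-1) = -¾ - ¼ = -1)
v(Q) = 1/(-1 + Q) (v(Q) = 1/(Q - 1) = 1/(-1 + Q))
r(S) = 4*S² (r(S) = (2*S)*(2*S) = 4*S²)
(r(v(0)) - 282)² = (4*(1/(-1 + 0))² - 282)² = (4*(1/(-1))² - 282)² = (4*(-1)² - 282)² = (4*1 - 282)² = (4 - 282)² = (-278)² = 77284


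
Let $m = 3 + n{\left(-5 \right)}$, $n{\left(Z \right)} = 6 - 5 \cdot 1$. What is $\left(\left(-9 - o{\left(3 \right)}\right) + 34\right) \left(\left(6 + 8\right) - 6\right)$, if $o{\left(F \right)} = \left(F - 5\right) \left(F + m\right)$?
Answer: $312$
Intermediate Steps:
$n{\left(Z \right)} = 1$ ($n{\left(Z \right)} = 6 - 5 = 1$)
$m = 4$ ($m = 3 + 1 = 4$)
$o{\left(F \right)} = \left(-5 + F\right) \left(4 + F\right)$ ($o{\left(F \right)} = \left(F - 5\right) \left(F + 4\right) = \left(-5 + F\right) \left(4 + F\right)$)
$\left(\left(-9 - o{\left(3 \right)}\right) + 34\right) \left(\left(6 + 8\right) - 6\right) = \left(\left(-9 - \left(-20 + 3^{2} - 3\right)\right) + 34\right) \left(\left(6 + 8\right) - 6\right) = \left(\left(-9 - \left(-20 + 9 - 3\right)\right) + 34\right) \left(14 - 6\right) = \left(\left(-9 - -14\right) + 34\right) 8 = \left(\left(-9 + 14\right) + 34\right) 8 = \left(5 + 34\right) 8 = 39 \cdot 8 = 312$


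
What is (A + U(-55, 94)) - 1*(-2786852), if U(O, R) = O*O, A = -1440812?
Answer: 1349065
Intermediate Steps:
U(O, R) = O²
(A + U(-55, 94)) - 1*(-2786852) = (-1440812 + (-55)²) - 1*(-2786852) = (-1440812 + 3025) + 2786852 = -1437787 + 2786852 = 1349065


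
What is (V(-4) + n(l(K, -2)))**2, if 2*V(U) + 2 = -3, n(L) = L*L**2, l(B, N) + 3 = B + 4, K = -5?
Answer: 17689/4 ≈ 4422.3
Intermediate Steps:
l(B, N) = 1 + B (l(B, N) = -3 + (B + 4) = -3 + (4 + B) = 1 + B)
n(L) = L**3
V(U) = -5/2 (V(U) = -1 + (1/2)*(-3) = -1 - 3/2 = -5/2)
(V(-4) + n(l(K, -2)))**2 = (-5/2 + (1 - 5)**3)**2 = (-5/2 + (-4)**3)**2 = (-5/2 - 64)**2 = (-133/2)**2 = 17689/4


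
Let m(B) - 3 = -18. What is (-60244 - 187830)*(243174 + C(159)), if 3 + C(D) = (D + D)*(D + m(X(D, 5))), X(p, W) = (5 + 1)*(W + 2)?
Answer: -71684207262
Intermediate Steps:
X(p, W) = 12 + 6*W (X(p, W) = 6*(2 + W) = 12 + 6*W)
m(B) = -15 (m(B) = 3 - 18 = -15)
C(D) = -3 + 2*D*(-15 + D) (C(D) = -3 + (D + D)*(D - 15) = -3 + (2*D)*(-15 + D) = -3 + 2*D*(-15 + D))
(-60244 - 187830)*(243174 + C(159)) = (-60244 - 187830)*(243174 + (-3 - 30*159 + 2*159²)) = -248074*(243174 + (-3 - 4770 + 2*25281)) = -248074*(243174 + (-3 - 4770 + 50562)) = -248074*(243174 + 45789) = -248074*288963 = -71684207262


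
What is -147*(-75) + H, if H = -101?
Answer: 10924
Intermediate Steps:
-147*(-75) + H = -147*(-75) - 101 = 11025 - 101 = 10924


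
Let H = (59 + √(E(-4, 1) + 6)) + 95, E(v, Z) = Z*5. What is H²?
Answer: (154 + √11)² ≈ 24749.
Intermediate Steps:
E(v, Z) = 5*Z
H = 154 + √11 (H = (59 + √(5*1 + 6)) + 95 = (59 + √(5 + 6)) + 95 = (59 + √11) + 95 = 154 + √11 ≈ 157.32)
H² = (154 + √11)²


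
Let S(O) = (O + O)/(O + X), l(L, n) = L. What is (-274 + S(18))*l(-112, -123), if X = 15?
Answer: 336224/11 ≈ 30566.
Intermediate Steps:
S(O) = 2*O/(15 + O) (S(O) = (O + O)/(O + 15) = (2*O)/(15 + O) = 2*O/(15 + O))
(-274 + S(18))*l(-112, -123) = (-274 + 2*18/(15 + 18))*(-112) = (-274 + 2*18/33)*(-112) = (-274 + 2*18*(1/33))*(-112) = (-274 + 12/11)*(-112) = -3002/11*(-112) = 336224/11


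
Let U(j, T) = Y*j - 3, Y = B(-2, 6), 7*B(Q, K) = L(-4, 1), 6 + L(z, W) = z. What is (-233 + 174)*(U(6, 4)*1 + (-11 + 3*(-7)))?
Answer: 17995/7 ≈ 2570.7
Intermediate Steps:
L(z, W) = -6 + z
B(Q, K) = -10/7 (B(Q, K) = (-6 - 4)/7 = (1/7)*(-10) = -10/7)
Y = -10/7 ≈ -1.4286
U(j, T) = -3 - 10*j/7 (U(j, T) = -10*j/7 - 3 = -3 - 10*j/7)
(-233 + 174)*(U(6, 4)*1 + (-11 + 3*(-7))) = (-233 + 174)*((-3 - 10/7*6)*1 + (-11 + 3*(-7))) = -59*((-3 - 60/7)*1 + (-11 - 21)) = -59*(-81/7*1 - 32) = -59*(-81/7 - 32) = -59*(-305/7) = 17995/7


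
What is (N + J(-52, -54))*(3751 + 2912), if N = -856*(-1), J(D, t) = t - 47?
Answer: 5030565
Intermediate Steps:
J(D, t) = -47 + t
N = 856
(N + J(-52, -54))*(3751 + 2912) = (856 + (-47 - 54))*(3751 + 2912) = (856 - 101)*6663 = 755*6663 = 5030565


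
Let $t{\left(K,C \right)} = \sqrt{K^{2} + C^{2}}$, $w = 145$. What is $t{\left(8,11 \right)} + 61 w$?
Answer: $8845 + \sqrt{185} \approx 8858.6$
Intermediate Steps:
$t{\left(K,C \right)} = \sqrt{C^{2} + K^{2}}$
$t{\left(8,11 \right)} + 61 w = \sqrt{11^{2} + 8^{2}} + 61 \cdot 145 = \sqrt{121 + 64} + 8845 = \sqrt{185} + 8845 = 8845 + \sqrt{185}$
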